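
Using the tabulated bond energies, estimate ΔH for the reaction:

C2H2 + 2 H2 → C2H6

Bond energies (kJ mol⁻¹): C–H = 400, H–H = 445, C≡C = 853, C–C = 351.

ΔH ≈ −208 kJ

Bonds broken (reactants):
  C≡C: 1 × 853 = 853
  C–H: 2 × 400 = 800
  H–H: 2 × 445 = 890
  Σ(broken) = 2543 kJ
Bonds formed (products):
  C–C: 1 × 351 = 351
  C–H: 6 × 400 = 2400
  Σ(formed) = 2751 kJ
ΔH = Σ(broken) − Σ(formed) = 2543 − 2751 = −208 kJ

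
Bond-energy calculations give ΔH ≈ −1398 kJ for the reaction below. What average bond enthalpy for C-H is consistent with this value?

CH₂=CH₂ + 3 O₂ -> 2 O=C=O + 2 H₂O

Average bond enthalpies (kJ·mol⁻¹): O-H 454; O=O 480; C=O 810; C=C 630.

Let D be the C-H bond energy.
Σ(broken) = 4×D + 1×630 + 3×480 = 2070 + 4D
Σ(formed) = 4×810 + 4×454 = 5056
ΔH = Σ(broken) − Σ(formed) = (2070 + 4D) − (5056) = −2986 + 4D
Setting this equal to −1398 kJ gives 4D = 1588, so D = 397 kJ/mol.

D(C-H) ≈ 397 kJ/mol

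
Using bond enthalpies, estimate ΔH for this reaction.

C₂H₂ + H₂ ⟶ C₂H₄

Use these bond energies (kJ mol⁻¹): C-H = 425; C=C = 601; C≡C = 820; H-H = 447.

Bonds broken (reactants):
  C≡C: 1 × 820 = 820
  C-H: 2 × 425 = 850
  H-H: 1 × 447 = 447
  Σ(broken) = 2117 kJ
Bonds formed (products):
  C-H: 4 × 425 = 1700
  C=C: 1 × 601 = 601
  Σ(formed) = 2301 kJ
ΔH = Σ(broken) − Σ(formed) = 2117 − 2301 = −184 kJ

ΔH ≈ −184 kJ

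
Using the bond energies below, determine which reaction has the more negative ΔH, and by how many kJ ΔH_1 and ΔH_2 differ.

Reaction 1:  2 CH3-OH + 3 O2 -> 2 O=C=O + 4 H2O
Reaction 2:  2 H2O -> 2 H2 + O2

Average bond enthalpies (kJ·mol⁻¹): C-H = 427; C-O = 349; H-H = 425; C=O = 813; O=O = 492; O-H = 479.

Reaction 1:
  Bonds broken (reactants):
    C-H: 6 × 427 = 2562
    C-O: 2 × 349 = 698
    O-H: 2 × 479 = 958
    O=O: 3 × 492 = 1476
    Σ(broken) = 5694 kJ
  Bonds formed (products):
    C=O: 4 × 813 = 3252
    O-H: 8 × 479 = 3832
    Σ(formed) = 7084 kJ
  ΔH_1 = 5694 − 7084 = −1390 kJ
Reaction 2:
  Bonds broken (reactants):
    O-H: 4 × 479 = 1916
    Σ(broken) = 1916 kJ
  Bonds formed (products):
    H-H: 2 × 425 = 850
    O=O: 1 × 492 = 492
    Σ(formed) = 1342 kJ
  ΔH_2 = 1916 − 1342 = +574 kJ
ΔH_1 − ΔH_2 = −1964 kJ, so reaction 1 has the more negative ΔH; |ΔH_1 − ΔH_2| = 1964 kJ.

Reaction 1, by 1964 kJ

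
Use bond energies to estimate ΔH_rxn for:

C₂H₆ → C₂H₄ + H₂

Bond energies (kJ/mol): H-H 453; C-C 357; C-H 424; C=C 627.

ΔH ≈ +125 kJ

Bonds broken (reactants):
  C-C: 1 × 357 = 357
  C-H: 6 × 424 = 2544
  Σ(broken) = 2901 kJ
Bonds formed (products):
  C-H: 4 × 424 = 1696
  C=C: 1 × 627 = 627
  H-H: 1 × 453 = 453
  Σ(formed) = 2776 kJ
ΔH = Σ(broken) − Σ(formed) = 2901 − 2776 = +125 kJ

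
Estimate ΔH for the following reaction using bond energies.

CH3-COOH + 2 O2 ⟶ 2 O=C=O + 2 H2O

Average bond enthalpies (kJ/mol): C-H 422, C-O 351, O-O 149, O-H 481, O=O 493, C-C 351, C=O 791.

Bonds broken (reactants):
  C-C: 1 × 351 = 351
  C-H: 3 × 422 = 1266
  C-O: 1 × 351 = 351
  C=O: 1 × 791 = 791
  O-H: 1 × 481 = 481
  O=O: 2 × 493 = 986
  Σ(broken) = 4226 kJ
Bonds formed (products):
  C=O: 4 × 791 = 3164
  O-H: 4 × 481 = 1924
  Σ(formed) = 5088 kJ
ΔH = Σ(broken) − Σ(formed) = 4226 − 5088 = −862 kJ

ΔH ≈ −862 kJ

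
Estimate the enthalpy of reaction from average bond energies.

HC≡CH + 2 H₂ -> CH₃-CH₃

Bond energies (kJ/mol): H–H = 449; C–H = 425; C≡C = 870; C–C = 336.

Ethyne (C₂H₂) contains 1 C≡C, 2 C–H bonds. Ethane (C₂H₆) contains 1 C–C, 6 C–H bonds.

Bonds broken (reactants):
  C≡C: 1 × 870 = 870
  C–H: 2 × 425 = 850
  H–H: 2 × 449 = 898
  Σ(broken) = 2618 kJ
Bonds formed (products):
  C–C: 1 × 336 = 336
  C–H: 6 × 425 = 2550
  Σ(formed) = 2886 kJ
ΔH = Σ(broken) − Σ(formed) = 2618 − 2886 = −268 kJ

ΔH ≈ −268 kJ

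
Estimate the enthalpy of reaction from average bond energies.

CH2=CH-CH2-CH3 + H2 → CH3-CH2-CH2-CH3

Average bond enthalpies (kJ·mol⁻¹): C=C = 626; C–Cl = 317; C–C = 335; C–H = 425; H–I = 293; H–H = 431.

Bonds broken (reactants):
  C–C: 2 × 335 = 670
  C–H: 8 × 425 = 3400
  C=C: 1 × 626 = 626
  H–H: 1 × 431 = 431
  Σ(broken) = 5127 kJ
Bonds formed (products):
  C–C: 3 × 335 = 1005
  C–H: 10 × 425 = 4250
  Σ(formed) = 5255 kJ
ΔH = Σ(broken) − Σ(formed) = 5127 − 5255 = −128 kJ

ΔH ≈ −128 kJ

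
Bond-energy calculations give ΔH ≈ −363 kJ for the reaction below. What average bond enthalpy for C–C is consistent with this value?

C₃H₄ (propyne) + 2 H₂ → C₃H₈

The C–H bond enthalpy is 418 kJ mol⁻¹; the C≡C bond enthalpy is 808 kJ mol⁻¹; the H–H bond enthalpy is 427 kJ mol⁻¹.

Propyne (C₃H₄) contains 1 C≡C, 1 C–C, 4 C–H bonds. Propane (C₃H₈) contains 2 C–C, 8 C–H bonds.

Let D be the C–C bond energy.
Σ(broken) = 1×808 + 1×D + 4×418 + 2×427 = 3334 + D
Σ(formed) = 2×D + 8×418 = 3344 + 2D
ΔH = Σ(broken) − Σ(formed) = (3334 + D) − (3344 + 2D) = −10 − D
Setting this equal to −363 kJ gives D = 353 kJ/mol.

D(C–C) ≈ 353 kJ/mol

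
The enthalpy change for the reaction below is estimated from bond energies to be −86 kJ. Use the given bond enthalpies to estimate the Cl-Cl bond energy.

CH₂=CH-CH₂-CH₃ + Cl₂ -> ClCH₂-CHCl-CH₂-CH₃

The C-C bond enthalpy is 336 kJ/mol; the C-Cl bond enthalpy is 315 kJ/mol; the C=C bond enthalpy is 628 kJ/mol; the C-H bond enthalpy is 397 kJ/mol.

Let D be the Cl-Cl bond energy.
Σ(broken) = 2×336 + 8×397 + 1×628 + 1×D = 4476 + D
Σ(formed) = 3×336 + 2×315 + 8×397 = 4814
ΔH = Σ(broken) − Σ(formed) = (4476 + D) − (4814) = −338 + D
Setting this equal to −86 kJ gives D = 252 kJ/mol.

D(Cl-Cl) ≈ 252 kJ/mol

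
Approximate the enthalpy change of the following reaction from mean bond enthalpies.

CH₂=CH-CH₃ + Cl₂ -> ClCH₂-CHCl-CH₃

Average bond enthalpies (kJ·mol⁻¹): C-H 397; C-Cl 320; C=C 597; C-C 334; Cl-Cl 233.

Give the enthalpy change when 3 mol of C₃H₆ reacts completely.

ΔH = −432 kJ

Bonds broken (reactants):
  C-C: 1 × 334 = 334
  C-H: 6 × 397 = 2382
  C=C: 1 × 597 = 597
  Cl-Cl: 1 × 233 = 233
  Σ(broken) = 3546 kJ
Bonds formed (products):
  C-C: 2 × 334 = 668
  C-Cl: 2 × 320 = 640
  C-H: 6 × 397 = 2382
  Σ(formed) = 3690 kJ
ΔH = Σ(broken) − Σ(formed) = 3546 − 3690 = −144 kJ
For 3× the reaction as written: 3 × (−144) = −432 kJ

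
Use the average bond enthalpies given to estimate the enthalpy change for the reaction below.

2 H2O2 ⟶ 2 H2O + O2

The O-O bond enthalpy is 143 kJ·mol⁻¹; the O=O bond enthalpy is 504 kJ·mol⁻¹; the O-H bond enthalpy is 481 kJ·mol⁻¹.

Bonds broken (reactants):
  O-H: 4 × 481 = 1924
  O-O: 2 × 143 = 286
  Σ(broken) = 2210 kJ
Bonds formed (products):
  O-H: 4 × 481 = 1924
  O=O: 1 × 504 = 504
  Σ(formed) = 2428 kJ
ΔH = Σ(broken) − Σ(formed) = 2210 − 2428 = −218 kJ

ΔH ≈ −218 kJ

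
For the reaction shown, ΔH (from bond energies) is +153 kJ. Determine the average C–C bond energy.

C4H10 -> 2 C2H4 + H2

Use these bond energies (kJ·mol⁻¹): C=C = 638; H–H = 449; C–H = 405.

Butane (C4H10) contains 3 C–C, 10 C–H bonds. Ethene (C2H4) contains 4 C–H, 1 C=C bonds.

Let D be the C–C bond energy.
Σ(broken) = 3×D + 10×405 = 4050 + 3D
Σ(formed) = 8×405 + 2×638 + 1×449 = 4965
ΔH = Σ(broken) − Σ(formed) = (4050 + 3D) − (4965) = −915 + 3D
Setting this equal to +153 kJ gives 3D = 1068, so D = 356 kJ/mol.

D(C–C) ≈ 356 kJ/mol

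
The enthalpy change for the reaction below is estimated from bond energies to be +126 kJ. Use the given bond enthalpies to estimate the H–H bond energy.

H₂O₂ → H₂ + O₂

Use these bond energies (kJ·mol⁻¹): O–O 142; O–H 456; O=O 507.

Let D be the H–H bond energy.
Σ(broken) = 2×456 + 1×142 = 1054
Σ(formed) = 1×D + 1×507 = 507 + D
ΔH = Σ(broken) − Σ(formed) = (1054) − (507 + D) = +547 − D
Setting this equal to +126 kJ gives D = 421 kJ/mol.

D(H–H) ≈ 421 kJ/mol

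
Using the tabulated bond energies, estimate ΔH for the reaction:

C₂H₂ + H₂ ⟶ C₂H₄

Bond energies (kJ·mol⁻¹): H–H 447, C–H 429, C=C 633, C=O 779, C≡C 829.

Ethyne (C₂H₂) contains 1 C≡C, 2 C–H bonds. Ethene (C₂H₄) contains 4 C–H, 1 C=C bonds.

Bonds broken (reactants):
  C≡C: 1 × 829 = 829
  C–H: 2 × 429 = 858
  H–H: 1 × 447 = 447
  Σ(broken) = 2134 kJ
Bonds formed (products):
  C–H: 4 × 429 = 1716
  C=C: 1 × 633 = 633
  Σ(formed) = 2349 kJ
ΔH = Σ(broken) − Σ(formed) = 2134 − 2349 = −215 kJ

ΔH ≈ −215 kJ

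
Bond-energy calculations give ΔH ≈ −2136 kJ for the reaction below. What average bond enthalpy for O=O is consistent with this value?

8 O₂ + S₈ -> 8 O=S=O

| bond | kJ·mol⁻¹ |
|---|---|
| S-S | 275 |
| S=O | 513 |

D(O=O) ≈ 484 kJ/mol

Let D be the O=O bond energy.
Σ(broken) = 8×D + 8×275 = 2200 + 8D
Σ(formed) = 16×513 = 8208
ΔH = Σ(broken) − Σ(formed) = (2200 + 8D) − (8208) = −6008 + 8D
Setting this equal to −2136 kJ gives 8D = 3872, so D = 484 kJ/mol.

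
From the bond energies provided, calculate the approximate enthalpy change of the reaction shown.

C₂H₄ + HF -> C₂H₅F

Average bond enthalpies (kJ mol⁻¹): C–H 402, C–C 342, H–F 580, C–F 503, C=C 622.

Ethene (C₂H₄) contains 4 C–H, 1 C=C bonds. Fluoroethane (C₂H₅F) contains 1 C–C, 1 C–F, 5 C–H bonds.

Bonds broken (reactants):
  C–H: 4 × 402 = 1608
  C=C: 1 × 622 = 622
  H–F: 1 × 580 = 580
  Σ(broken) = 2810 kJ
Bonds formed (products):
  C–C: 1 × 342 = 342
  C–F: 1 × 503 = 503
  C–H: 5 × 402 = 2010
  Σ(formed) = 2855 kJ
ΔH = Σ(broken) − Σ(formed) = 2810 − 2855 = −45 kJ

ΔH ≈ −45 kJ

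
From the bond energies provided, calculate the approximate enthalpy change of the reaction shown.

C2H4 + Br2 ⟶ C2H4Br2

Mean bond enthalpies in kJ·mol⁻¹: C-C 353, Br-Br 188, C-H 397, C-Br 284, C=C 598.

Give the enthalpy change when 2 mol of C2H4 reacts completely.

Bonds broken (reactants):
  Br-Br: 1 × 188 = 188
  C-H: 4 × 397 = 1588
  C=C: 1 × 598 = 598
  Σ(broken) = 2374 kJ
Bonds formed (products):
  C-Br: 2 × 284 = 568
  C-C: 1 × 353 = 353
  C-H: 4 × 397 = 1588
  Σ(formed) = 2509 kJ
ΔH = Σ(broken) − Σ(formed) = 2374 − 2509 = −135 kJ
For 2× the reaction as written: 2 × (−135) = −270 kJ

ΔH = −270 kJ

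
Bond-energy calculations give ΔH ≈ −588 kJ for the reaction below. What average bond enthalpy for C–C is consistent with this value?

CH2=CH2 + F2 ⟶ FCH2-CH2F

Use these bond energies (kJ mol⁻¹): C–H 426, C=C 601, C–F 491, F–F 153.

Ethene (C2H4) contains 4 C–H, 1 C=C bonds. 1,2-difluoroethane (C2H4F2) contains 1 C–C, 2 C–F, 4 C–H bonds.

D(C–C) ≈ 360 kJ/mol

Let D be the C–C bond energy.
Σ(broken) = 4×426 + 1×601 + 1×153 = 2458
Σ(formed) = 1×D + 2×491 + 4×426 = 2686 + D
ΔH = Σ(broken) − Σ(formed) = (2458) − (2686 + D) = −228 − D
Setting this equal to −588 kJ gives D = 360 kJ/mol.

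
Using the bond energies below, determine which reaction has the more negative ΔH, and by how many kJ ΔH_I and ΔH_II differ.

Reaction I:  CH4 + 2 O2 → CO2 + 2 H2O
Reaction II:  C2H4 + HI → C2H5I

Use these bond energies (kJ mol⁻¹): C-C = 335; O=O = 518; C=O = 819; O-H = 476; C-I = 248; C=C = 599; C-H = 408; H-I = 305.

Reaction I, by 787 kJ

Reaction I:
  Bonds broken (reactants):
    C-H: 4 × 408 = 1632
    O=O: 2 × 518 = 1036
    Σ(broken) = 2668 kJ
  Bonds formed (products):
    C=O: 2 × 819 = 1638
    O-H: 4 × 476 = 1904
    Σ(formed) = 3542 kJ
  ΔH_I = 2668 − 3542 = −874 kJ
Reaction II:
  Bonds broken (reactants):
    C-H: 4 × 408 = 1632
    C=C: 1 × 599 = 599
    H-I: 1 × 305 = 305
    Σ(broken) = 2536 kJ
  Bonds formed (products):
    C-C: 1 × 335 = 335
    C-H: 5 × 408 = 2040
    C-I: 1 × 248 = 248
    Σ(formed) = 2623 kJ
  ΔH_II = 2536 − 2623 = −87 kJ
ΔH_I − ΔH_II = −787 kJ, so reaction I has the more negative ΔH; |ΔH_I − ΔH_II| = 787 kJ.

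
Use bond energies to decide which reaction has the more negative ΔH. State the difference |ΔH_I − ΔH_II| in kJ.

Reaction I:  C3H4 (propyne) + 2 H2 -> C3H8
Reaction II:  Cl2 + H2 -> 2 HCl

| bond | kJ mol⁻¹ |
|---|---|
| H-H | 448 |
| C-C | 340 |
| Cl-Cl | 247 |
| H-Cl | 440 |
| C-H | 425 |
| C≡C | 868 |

Reaction I, by 91 kJ

Reaction I:
  Bonds broken (reactants):
    C≡C: 1 × 868 = 868
    C-C: 1 × 340 = 340
    C-H: 4 × 425 = 1700
    H-H: 2 × 448 = 896
    Σ(broken) = 3804 kJ
  Bonds formed (products):
    C-C: 2 × 340 = 680
    C-H: 8 × 425 = 3400
    Σ(formed) = 4080 kJ
  ΔH_I = 3804 − 4080 = −276 kJ
Reaction II:
  Bonds broken (reactants):
    Cl-Cl: 1 × 247 = 247
    H-H: 1 × 448 = 448
    Σ(broken) = 695 kJ
  Bonds formed (products):
    H-Cl: 2 × 440 = 880
    Σ(formed) = 880 kJ
  ΔH_II = 695 − 880 = −185 kJ
ΔH_I − ΔH_II = −91 kJ, so reaction I has the more negative ΔH; |ΔH_I − ΔH_II| = 91 kJ.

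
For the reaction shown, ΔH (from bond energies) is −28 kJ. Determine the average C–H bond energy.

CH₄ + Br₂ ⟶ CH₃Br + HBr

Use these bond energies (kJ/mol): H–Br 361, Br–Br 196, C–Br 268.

Let D be the C–H bond energy.
Σ(broken) = 1×196 + 4×D = 196 + 4D
Σ(formed) = 1×268 + 3×D + 1×361 = 629 + 3D
ΔH = Σ(broken) − Σ(formed) = (196 + 4D) − (629 + 3D) = −433 + D
Setting this equal to −28 kJ gives D = 405 kJ/mol.

D(C–H) ≈ 405 kJ/mol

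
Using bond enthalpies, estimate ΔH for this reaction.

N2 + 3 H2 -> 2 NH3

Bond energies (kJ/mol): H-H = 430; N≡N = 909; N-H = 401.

ΔH ≈ −207 kJ

Bonds broken (reactants):
  H-H: 3 × 430 = 1290
  N≡N: 1 × 909 = 909
  Σ(broken) = 2199 kJ
Bonds formed (products):
  N-H: 6 × 401 = 2406
  Σ(formed) = 2406 kJ
ΔH = Σ(broken) − Σ(formed) = 2199 − 2406 = −207 kJ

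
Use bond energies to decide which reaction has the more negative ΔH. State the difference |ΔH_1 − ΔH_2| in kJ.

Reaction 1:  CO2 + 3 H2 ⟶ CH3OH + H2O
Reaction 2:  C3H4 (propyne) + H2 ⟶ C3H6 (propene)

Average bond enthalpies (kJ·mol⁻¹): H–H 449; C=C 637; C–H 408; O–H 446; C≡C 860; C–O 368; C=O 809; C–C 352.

Reaction 1:
  Bonds broken (reactants):
    C=O: 2 × 809 = 1618
    H–H: 3 × 449 = 1347
    Σ(broken) = 2965 kJ
  Bonds formed (products):
    C–H: 3 × 408 = 1224
    C–O: 1 × 368 = 368
    O–H: 3 × 446 = 1338
    Σ(formed) = 2930 kJ
  ΔH_1 = 2965 − 2930 = +35 kJ
Reaction 2:
  Bonds broken (reactants):
    C≡C: 1 × 860 = 860
    C–C: 1 × 352 = 352
    C–H: 4 × 408 = 1632
    H–H: 1 × 449 = 449
    Σ(broken) = 3293 kJ
  Bonds formed (products):
    C–C: 1 × 352 = 352
    C–H: 6 × 408 = 2448
    C=C: 1 × 637 = 637
    Σ(formed) = 3437 kJ
  ΔH_2 = 3293 − 3437 = −144 kJ
ΔH_1 − ΔH_2 = +179 kJ, so reaction 2 has the more negative ΔH; |ΔH_1 − ΔH_2| = 179 kJ.

Reaction 2, by 179 kJ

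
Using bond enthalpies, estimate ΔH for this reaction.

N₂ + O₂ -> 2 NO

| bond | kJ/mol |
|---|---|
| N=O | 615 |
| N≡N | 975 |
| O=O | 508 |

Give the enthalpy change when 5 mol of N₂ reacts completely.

Bonds broken (reactants):
  N≡N: 1 × 975 = 975
  O=O: 1 × 508 = 508
  Σ(broken) = 1483 kJ
Bonds formed (products):
  N=O: 2 × 615 = 1230
  Σ(formed) = 1230 kJ
ΔH = Σ(broken) − Σ(formed) = 1483 − 1230 = +253 kJ
For 5× the reaction as written: 5 × (+253) = +1265 kJ

ΔH = +1265 kJ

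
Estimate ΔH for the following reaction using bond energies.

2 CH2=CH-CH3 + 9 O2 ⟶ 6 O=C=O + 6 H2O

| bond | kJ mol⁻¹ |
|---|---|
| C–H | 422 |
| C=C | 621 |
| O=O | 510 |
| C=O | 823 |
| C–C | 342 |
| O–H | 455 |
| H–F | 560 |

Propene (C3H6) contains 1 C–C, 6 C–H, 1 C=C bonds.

Bonds broken (reactants):
  C–C: 2 × 342 = 684
  C–H: 12 × 422 = 5064
  C=C: 2 × 621 = 1242
  O=O: 9 × 510 = 4590
  Σ(broken) = 11580 kJ
Bonds formed (products):
  C=O: 12 × 823 = 9876
  O–H: 12 × 455 = 5460
  Σ(formed) = 15336 kJ
ΔH = Σ(broken) − Σ(formed) = 11580 − 15336 = −3756 kJ

ΔH ≈ −3756 kJ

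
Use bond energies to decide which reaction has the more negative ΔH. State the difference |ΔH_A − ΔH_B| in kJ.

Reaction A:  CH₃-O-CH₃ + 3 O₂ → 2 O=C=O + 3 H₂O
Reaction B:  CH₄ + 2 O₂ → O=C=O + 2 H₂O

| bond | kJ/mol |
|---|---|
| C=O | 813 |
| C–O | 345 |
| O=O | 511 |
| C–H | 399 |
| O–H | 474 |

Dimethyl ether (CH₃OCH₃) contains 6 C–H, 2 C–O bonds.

Reaction A, by 575 kJ

Reaction A:
  Bonds broken (reactants):
    C–H: 6 × 399 = 2394
    C–O: 2 × 345 = 690
    O=O: 3 × 511 = 1533
    Σ(broken) = 4617 kJ
  Bonds formed (products):
    C=O: 4 × 813 = 3252
    O–H: 6 × 474 = 2844
    Σ(formed) = 6096 kJ
  ΔH_A = 4617 − 6096 = −1479 kJ
Reaction B:
  Bonds broken (reactants):
    C–H: 4 × 399 = 1596
    O=O: 2 × 511 = 1022
    Σ(broken) = 2618 kJ
  Bonds formed (products):
    C=O: 2 × 813 = 1626
    O–H: 4 × 474 = 1896
    Σ(formed) = 3522 kJ
  ΔH_B = 2618 − 3522 = −904 kJ
ΔH_A − ΔH_B = −575 kJ, so reaction A has the more negative ΔH; |ΔH_A − ΔH_B| = 575 kJ.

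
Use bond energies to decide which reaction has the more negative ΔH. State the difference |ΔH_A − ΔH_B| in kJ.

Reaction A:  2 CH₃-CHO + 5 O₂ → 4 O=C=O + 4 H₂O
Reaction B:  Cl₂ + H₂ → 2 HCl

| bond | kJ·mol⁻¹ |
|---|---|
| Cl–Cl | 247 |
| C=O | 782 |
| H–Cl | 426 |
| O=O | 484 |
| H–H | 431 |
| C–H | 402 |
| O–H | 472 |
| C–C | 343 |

Reaction A:
  Bonds broken (reactants):
    C–C: 2 × 343 = 686
    C–H: 8 × 402 = 3216
    C=O: 2 × 782 = 1564
    O=O: 5 × 484 = 2420
    Σ(broken) = 7886 kJ
  Bonds formed (products):
    C=O: 8 × 782 = 6256
    O–H: 8 × 472 = 3776
    Σ(formed) = 10032 kJ
  ΔH_A = 7886 − 10032 = −2146 kJ
Reaction B:
  Bonds broken (reactants):
    Cl–Cl: 1 × 247 = 247
    H–H: 1 × 431 = 431
    Σ(broken) = 678 kJ
  Bonds formed (products):
    H–Cl: 2 × 426 = 852
    Σ(formed) = 852 kJ
  ΔH_B = 678 − 852 = −174 kJ
ΔH_A − ΔH_B = −1972 kJ, so reaction A has the more negative ΔH; |ΔH_A − ΔH_B| = 1972 kJ.

Reaction A, by 1972 kJ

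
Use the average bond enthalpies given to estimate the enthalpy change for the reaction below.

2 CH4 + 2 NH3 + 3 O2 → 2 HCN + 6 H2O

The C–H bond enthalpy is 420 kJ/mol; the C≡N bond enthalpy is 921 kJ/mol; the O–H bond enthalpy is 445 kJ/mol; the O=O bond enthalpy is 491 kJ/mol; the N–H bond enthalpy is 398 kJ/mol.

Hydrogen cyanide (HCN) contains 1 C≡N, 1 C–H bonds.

ΔH ≈ −801 kJ

Bonds broken (reactants):
  C–H: 8 × 420 = 3360
  N–H: 6 × 398 = 2388
  O=O: 3 × 491 = 1473
  Σ(broken) = 7221 kJ
Bonds formed (products):
  C≡N: 2 × 921 = 1842
  C–H: 2 × 420 = 840
  O–H: 12 × 445 = 5340
  Σ(formed) = 8022 kJ
ΔH = Σ(broken) − Σ(formed) = 7221 − 8022 = −801 kJ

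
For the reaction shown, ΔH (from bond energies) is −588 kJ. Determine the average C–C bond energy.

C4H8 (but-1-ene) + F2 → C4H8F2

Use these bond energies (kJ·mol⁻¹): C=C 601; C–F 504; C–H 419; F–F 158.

Let D be the C–C bond energy.
Σ(broken) = 2×D + 8×419 + 1×601 + 1×158 = 4111 + 2D
Σ(formed) = 3×D + 2×504 + 8×419 = 4360 + 3D
ΔH = Σ(broken) − Σ(formed) = (4111 + 2D) − (4360 + 3D) = −249 − D
Setting this equal to −588 kJ gives D = 339 kJ/mol.

D(C–C) ≈ 339 kJ/mol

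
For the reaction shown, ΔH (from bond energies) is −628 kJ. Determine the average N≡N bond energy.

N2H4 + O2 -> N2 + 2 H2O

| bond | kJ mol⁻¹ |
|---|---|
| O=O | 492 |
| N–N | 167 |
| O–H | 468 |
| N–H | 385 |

Let D be the N≡N bond energy.
Σ(broken) = 4×385 + 1×167 + 1×492 = 2199
Σ(formed) = 1×D + 4×468 = 1872 + D
ΔH = Σ(broken) − Σ(formed) = (2199) − (1872 + D) = +327 − D
Setting this equal to −628 kJ gives D = 955 kJ/mol.

D(N≡N) ≈ 955 kJ/mol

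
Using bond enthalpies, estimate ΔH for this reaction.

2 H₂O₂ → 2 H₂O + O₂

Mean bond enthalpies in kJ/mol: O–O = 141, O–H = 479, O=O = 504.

Bonds broken (reactants):
  O–H: 4 × 479 = 1916
  O–O: 2 × 141 = 282
  Σ(broken) = 2198 kJ
Bonds formed (products):
  O–H: 4 × 479 = 1916
  O=O: 1 × 504 = 504
  Σ(formed) = 2420 kJ
ΔH = Σ(broken) − Σ(formed) = 2198 − 2420 = −222 kJ

ΔH ≈ −222 kJ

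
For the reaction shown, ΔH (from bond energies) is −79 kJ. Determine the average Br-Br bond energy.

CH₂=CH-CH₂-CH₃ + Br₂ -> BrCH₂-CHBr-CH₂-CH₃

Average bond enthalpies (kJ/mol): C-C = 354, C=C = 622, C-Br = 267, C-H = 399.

Let D be the Br-Br bond energy.
Σ(broken) = 1×D + 2×354 + 8×399 + 1×622 = 4522 + D
Σ(formed) = 2×267 + 3×354 + 8×399 = 4788
ΔH = Σ(broken) − Σ(formed) = (4522 + D) − (4788) = −266 + D
Setting this equal to −79 kJ gives D = 187 kJ/mol.

D(Br-Br) ≈ 187 kJ/mol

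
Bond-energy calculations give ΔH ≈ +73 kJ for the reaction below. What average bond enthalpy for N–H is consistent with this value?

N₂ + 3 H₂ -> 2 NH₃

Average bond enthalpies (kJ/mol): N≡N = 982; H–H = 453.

D(N–H) ≈ 378 kJ/mol

Let D be the N–H bond energy.
Σ(broken) = 3×453 + 1×982 = 2341
Σ(formed) = 6×D = 6D
ΔH = Σ(broken) − Σ(formed) = (2341) − (6D) = +2341 − 6D
Setting this equal to +73 kJ gives 6D = 2268, so D = 378 kJ/mol.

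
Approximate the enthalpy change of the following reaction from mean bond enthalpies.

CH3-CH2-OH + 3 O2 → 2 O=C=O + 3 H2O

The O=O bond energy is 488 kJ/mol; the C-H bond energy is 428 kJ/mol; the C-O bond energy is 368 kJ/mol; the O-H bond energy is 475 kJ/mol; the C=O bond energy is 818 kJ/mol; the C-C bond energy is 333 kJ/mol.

Bonds broken (reactants):
  C-C: 1 × 333 = 333
  C-H: 5 × 428 = 2140
  C-O: 1 × 368 = 368
  O-H: 1 × 475 = 475
  O=O: 3 × 488 = 1464
  Σ(broken) = 4780 kJ
Bonds formed (products):
  C=O: 4 × 818 = 3272
  O-H: 6 × 475 = 2850
  Σ(formed) = 6122 kJ
ΔH = Σ(broken) − Σ(formed) = 4780 − 6122 = −1342 kJ

ΔH ≈ −1342 kJ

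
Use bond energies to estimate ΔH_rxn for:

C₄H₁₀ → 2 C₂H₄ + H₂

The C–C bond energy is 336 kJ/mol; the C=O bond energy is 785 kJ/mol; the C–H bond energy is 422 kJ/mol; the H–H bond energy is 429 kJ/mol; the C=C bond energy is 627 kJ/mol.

Bonds broken (reactants):
  C–C: 3 × 336 = 1008
  C–H: 10 × 422 = 4220
  Σ(broken) = 5228 kJ
Bonds formed (products):
  C–H: 8 × 422 = 3376
  C=C: 2 × 627 = 1254
  H–H: 1 × 429 = 429
  Σ(formed) = 5059 kJ
ΔH = Σ(broken) − Σ(formed) = 5228 − 5059 = +169 kJ

ΔH ≈ +169 kJ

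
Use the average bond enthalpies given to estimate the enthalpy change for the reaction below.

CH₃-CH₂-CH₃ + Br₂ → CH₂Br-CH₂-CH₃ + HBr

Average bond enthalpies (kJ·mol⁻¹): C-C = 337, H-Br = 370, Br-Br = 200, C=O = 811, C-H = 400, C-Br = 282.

ΔH ≈ −52 kJ

Bonds broken (reactants):
  Br-Br: 1 × 200 = 200
  C-C: 2 × 337 = 674
  C-H: 8 × 400 = 3200
  Σ(broken) = 4074 kJ
Bonds formed (products):
  C-Br: 1 × 282 = 282
  C-C: 2 × 337 = 674
  C-H: 7 × 400 = 2800
  H-Br: 1 × 370 = 370
  Σ(formed) = 4126 kJ
ΔH = Σ(broken) − Σ(formed) = 4074 − 4126 = −52 kJ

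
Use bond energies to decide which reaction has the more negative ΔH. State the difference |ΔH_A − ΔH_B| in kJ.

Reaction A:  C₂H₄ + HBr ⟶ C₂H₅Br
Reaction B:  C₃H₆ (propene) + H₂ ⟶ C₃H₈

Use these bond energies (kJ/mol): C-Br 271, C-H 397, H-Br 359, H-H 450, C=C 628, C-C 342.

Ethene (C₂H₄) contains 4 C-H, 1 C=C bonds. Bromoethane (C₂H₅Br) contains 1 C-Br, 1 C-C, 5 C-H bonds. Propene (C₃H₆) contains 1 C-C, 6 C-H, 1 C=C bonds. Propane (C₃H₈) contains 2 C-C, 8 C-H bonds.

Reaction A:
  Bonds broken (reactants):
    C-H: 4 × 397 = 1588
    C=C: 1 × 628 = 628
    H-Br: 1 × 359 = 359
    Σ(broken) = 2575 kJ
  Bonds formed (products):
    C-Br: 1 × 271 = 271
    C-C: 1 × 342 = 342
    C-H: 5 × 397 = 1985
    Σ(formed) = 2598 kJ
  ΔH_A = 2575 − 2598 = −23 kJ
Reaction B:
  Bonds broken (reactants):
    C-C: 1 × 342 = 342
    C-H: 6 × 397 = 2382
    C=C: 1 × 628 = 628
    H-H: 1 × 450 = 450
    Σ(broken) = 3802 kJ
  Bonds formed (products):
    C-C: 2 × 342 = 684
    C-H: 8 × 397 = 3176
    Σ(formed) = 3860 kJ
  ΔH_B = 3802 − 3860 = −58 kJ
ΔH_A − ΔH_B = +35 kJ, so reaction B has the more negative ΔH; |ΔH_A − ΔH_B| = 35 kJ.

Reaction B, by 35 kJ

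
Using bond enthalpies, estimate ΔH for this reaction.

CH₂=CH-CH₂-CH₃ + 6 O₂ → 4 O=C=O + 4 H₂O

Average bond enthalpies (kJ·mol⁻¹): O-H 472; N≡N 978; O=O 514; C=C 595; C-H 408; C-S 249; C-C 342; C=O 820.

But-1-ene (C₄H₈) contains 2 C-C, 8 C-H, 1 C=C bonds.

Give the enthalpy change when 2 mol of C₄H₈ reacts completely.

Bonds broken (reactants):
  C-C: 2 × 342 = 684
  C-H: 8 × 408 = 3264
  C=C: 1 × 595 = 595
  O=O: 6 × 514 = 3084
  Σ(broken) = 7627 kJ
Bonds formed (products):
  C=O: 8 × 820 = 6560
  O-H: 8 × 472 = 3776
  Σ(formed) = 10336 kJ
ΔH = Σ(broken) − Σ(formed) = 7627 − 10336 = −2709 kJ
For 2× the reaction as written: 2 × (−2709) = −5418 kJ

ΔH = −5418 kJ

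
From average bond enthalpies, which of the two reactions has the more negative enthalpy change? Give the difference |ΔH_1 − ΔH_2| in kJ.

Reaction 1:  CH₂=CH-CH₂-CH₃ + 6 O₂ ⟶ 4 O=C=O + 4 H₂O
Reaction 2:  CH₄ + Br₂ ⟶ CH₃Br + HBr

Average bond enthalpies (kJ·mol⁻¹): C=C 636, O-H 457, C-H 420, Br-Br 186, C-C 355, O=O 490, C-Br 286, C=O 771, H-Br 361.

Reaction 1, by 2137 kJ

Reaction 1:
  Bonds broken (reactants):
    C-C: 2 × 355 = 710
    C-H: 8 × 420 = 3360
    C=C: 1 × 636 = 636
    O=O: 6 × 490 = 2940
    Σ(broken) = 7646 kJ
  Bonds formed (products):
    C=O: 8 × 771 = 6168
    O-H: 8 × 457 = 3656
    Σ(formed) = 9824 kJ
  ΔH_1 = 7646 − 9824 = −2178 kJ
Reaction 2:
  Bonds broken (reactants):
    Br-Br: 1 × 186 = 186
    C-H: 4 × 420 = 1680
    Σ(broken) = 1866 kJ
  Bonds formed (products):
    C-Br: 1 × 286 = 286
    C-H: 3 × 420 = 1260
    H-Br: 1 × 361 = 361
    Σ(formed) = 1907 kJ
  ΔH_2 = 1866 − 1907 = −41 kJ
ΔH_1 − ΔH_2 = −2137 kJ, so reaction 1 has the more negative ΔH; |ΔH_1 − ΔH_2| = 2137 kJ.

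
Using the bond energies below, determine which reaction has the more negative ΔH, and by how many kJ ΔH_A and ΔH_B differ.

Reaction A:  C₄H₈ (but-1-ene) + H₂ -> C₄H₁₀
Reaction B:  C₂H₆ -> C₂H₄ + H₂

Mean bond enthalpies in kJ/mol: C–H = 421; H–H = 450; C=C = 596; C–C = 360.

Reaction A:
  Bonds broken (reactants):
    C–C: 2 × 360 = 720
    C–H: 8 × 421 = 3368
    C=C: 1 × 596 = 596
    H–H: 1 × 450 = 450
    Σ(broken) = 5134 kJ
  Bonds formed (products):
    C–C: 3 × 360 = 1080
    C–H: 10 × 421 = 4210
    Σ(formed) = 5290 kJ
  ΔH_A = 5134 − 5290 = −156 kJ
Reaction B:
  Bonds broken (reactants):
    C–C: 1 × 360 = 360
    C–H: 6 × 421 = 2526
    Σ(broken) = 2886 kJ
  Bonds formed (products):
    C–H: 4 × 421 = 1684
    C=C: 1 × 596 = 596
    H–H: 1 × 450 = 450
    Σ(formed) = 2730 kJ
  ΔH_B = 2886 − 2730 = +156 kJ
ΔH_A − ΔH_B = −312 kJ, so reaction A has the more negative ΔH; |ΔH_A − ΔH_B| = 312 kJ.

Reaction A, by 312 kJ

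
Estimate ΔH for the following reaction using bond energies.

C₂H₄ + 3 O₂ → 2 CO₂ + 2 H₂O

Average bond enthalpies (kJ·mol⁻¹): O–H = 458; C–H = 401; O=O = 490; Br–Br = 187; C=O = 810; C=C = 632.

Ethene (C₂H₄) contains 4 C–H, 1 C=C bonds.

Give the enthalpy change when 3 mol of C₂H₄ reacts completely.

Bonds broken (reactants):
  C–H: 4 × 401 = 1604
  C=C: 1 × 632 = 632
  O=O: 3 × 490 = 1470
  Σ(broken) = 3706 kJ
Bonds formed (products):
  C=O: 4 × 810 = 3240
  O–H: 4 × 458 = 1832
  Σ(formed) = 5072 kJ
ΔH = Σ(broken) − Σ(formed) = 3706 − 5072 = −1366 kJ
For 3× the reaction as written: 3 × (−1366) = −4098 kJ

ΔH = −4098 kJ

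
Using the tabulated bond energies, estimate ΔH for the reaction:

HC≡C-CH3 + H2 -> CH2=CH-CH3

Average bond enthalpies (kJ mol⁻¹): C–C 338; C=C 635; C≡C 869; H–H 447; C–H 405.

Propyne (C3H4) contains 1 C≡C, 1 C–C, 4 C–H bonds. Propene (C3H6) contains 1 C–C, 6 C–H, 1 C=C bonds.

ΔH ≈ −129 kJ

Bonds broken (reactants):
  C≡C: 1 × 869 = 869
  C–C: 1 × 338 = 338
  C–H: 4 × 405 = 1620
  H–H: 1 × 447 = 447
  Σ(broken) = 3274 kJ
Bonds formed (products):
  C–C: 1 × 338 = 338
  C–H: 6 × 405 = 2430
  C=C: 1 × 635 = 635
  Σ(formed) = 3403 kJ
ΔH = Σ(broken) − Σ(formed) = 3274 − 3403 = −129 kJ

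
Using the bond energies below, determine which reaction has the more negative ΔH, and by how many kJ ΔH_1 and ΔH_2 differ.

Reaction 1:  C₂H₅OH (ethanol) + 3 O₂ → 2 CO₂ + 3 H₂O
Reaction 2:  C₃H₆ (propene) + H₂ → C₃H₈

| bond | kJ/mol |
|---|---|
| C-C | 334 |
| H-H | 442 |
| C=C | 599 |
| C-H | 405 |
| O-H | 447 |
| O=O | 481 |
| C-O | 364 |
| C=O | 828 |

Reaction 1:
  Bonds broken (reactants):
    C-C: 1 × 334 = 334
    C-H: 5 × 405 = 2025
    C-O: 1 × 364 = 364
    O-H: 1 × 447 = 447
    O=O: 3 × 481 = 1443
    Σ(broken) = 4613 kJ
  Bonds formed (products):
    C=O: 4 × 828 = 3312
    O-H: 6 × 447 = 2682
    Σ(formed) = 5994 kJ
  ΔH_1 = 4613 − 5994 = −1381 kJ
Reaction 2:
  Bonds broken (reactants):
    C-C: 1 × 334 = 334
    C-H: 6 × 405 = 2430
    C=C: 1 × 599 = 599
    H-H: 1 × 442 = 442
    Σ(broken) = 3805 kJ
  Bonds formed (products):
    C-C: 2 × 334 = 668
    C-H: 8 × 405 = 3240
    Σ(formed) = 3908 kJ
  ΔH_2 = 3805 − 3908 = −103 kJ
ΔH_1 − ΔH_2 = −1278 kJ, so reaction 1 has the more negative ΔH; |ΔH_1 − ΔH_2| = 1278 kJ.

Reaction 1, by 1278 kJ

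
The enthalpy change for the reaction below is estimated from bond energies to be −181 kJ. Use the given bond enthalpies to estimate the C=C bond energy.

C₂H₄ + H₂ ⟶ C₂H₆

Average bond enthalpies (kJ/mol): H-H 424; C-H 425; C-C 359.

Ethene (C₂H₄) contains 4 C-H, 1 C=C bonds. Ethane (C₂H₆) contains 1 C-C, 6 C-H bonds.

Let D be the C=C bond energy.
Σ(broken) = 4×425 + 1×D + 1×424 = 2124 + D
Σ(formed) = 1×359 + 6×425 = 2909
ΔH = Σ(broken) − Σ(formed) = (2124 + D) − (2909) = −785 + D
Setting this equal to −181 kJ gives D = 604 kJ/mol.

D(C=C) ≈ 604 kJ/mol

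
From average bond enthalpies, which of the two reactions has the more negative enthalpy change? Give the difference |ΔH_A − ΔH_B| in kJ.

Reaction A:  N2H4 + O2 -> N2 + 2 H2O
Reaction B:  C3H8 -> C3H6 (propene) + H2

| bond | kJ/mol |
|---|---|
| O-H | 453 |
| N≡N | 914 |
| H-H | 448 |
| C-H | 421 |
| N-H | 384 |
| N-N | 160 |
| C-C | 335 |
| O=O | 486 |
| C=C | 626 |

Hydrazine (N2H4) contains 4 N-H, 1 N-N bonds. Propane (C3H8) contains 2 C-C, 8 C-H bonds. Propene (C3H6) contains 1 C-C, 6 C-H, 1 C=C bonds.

Reaction A, by 647 kJ

Reaction A:
  Bonds broken (reactants):
    N-H: 4 × 384 = 1536
    N-N: 1 × 160 = 160
    O=O: 1 × 486 = 486
    Σ(broken) = 2182 kJ
  Bonds formed (products):
    N≡N: 1 × 914 = 914
    O-H: 4 × 453 = 1812
    Σ(formed) = 2726 kJ
  ΔH_A = 2182 − 2726 = −544 kJ
Reaction B:
  Bonds broken (reactants):
    C-C: 2 × 335 = 670
    C-H: 8 × 421 = 3368
    Σ(broken) = 4038 kJ
  Bonds formed (products):
    C-C: 1 × 335 = 335
    C-H: 6 × 421 = 2526
    C=C: 1 × 626 = 626
    H-H: 1 × 448 = 448
    Σ(formed) = 3935 kJ
  ΔH_B = 4038 − 3935 = +103 kJ
ΔH_A − ΔH_B = −647 kJ, so reaction A has the more negative ΔH; |ΔH_A − ΔH_B| = 647 kJ.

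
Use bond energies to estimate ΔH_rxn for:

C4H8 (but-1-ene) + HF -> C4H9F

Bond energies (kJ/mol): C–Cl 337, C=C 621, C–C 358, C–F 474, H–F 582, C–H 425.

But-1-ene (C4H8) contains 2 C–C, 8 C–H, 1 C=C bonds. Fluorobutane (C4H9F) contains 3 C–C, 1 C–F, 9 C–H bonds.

Bonds broken (reactants):
  C–C: 2 × 358 = 716
  C–H: 8 × 425 = 3400
  C=C: 1 × 621 = 621
  H–F: 1 × 582 = 582
  Σ(broken) = 5319 kJ
Bonds formed (products):
  C–C: 3 × 358 = 1074
  C–F: 1 × 474 = 474
  C–H: 9 × 425 = 3825
  Σ(formed) = 5373 kJ
ΔH = Σ(broken) − Σ(formed) = 5319 − 5373 = −54 kJ

ΔH ≈ −54 kJ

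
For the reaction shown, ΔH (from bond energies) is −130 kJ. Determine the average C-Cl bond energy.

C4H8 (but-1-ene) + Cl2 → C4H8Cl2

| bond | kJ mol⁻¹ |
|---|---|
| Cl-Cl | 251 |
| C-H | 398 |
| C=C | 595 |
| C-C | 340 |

Let D be the C-Cl bond energy.
Σ(broken) = 2×340 + 8×398 + 1×595 + 1×251 = 4710
Σ(formed) = 3×340 + 2×D + 8×398 = 4204 + 2D
ΔH = Σ(broken) − Σ(formed) = (4710) − (4204 + 2D) = +506 − 2D
Setting this equal to −130 kJ gives 2D = 636, so D = 318 kJ/mol.

D(C-Cl) ≈ 318 kJ/mol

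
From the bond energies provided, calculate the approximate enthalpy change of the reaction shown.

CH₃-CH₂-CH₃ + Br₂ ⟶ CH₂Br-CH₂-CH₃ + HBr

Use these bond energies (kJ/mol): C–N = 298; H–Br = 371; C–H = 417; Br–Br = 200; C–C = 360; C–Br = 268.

ΔH ≈ −22 kJ

Bonds broken (reactants):
  Br–Br: 1 × 200 = 200
  C–C: 2 × 360 = 720
  C–H: 8 × 417 = 3336
  Σ(broken) = 4256 kJ
Bonds formed (products):
  C–Br: 1 × 268 = 268
  C–C: 2 × 360 = 720
  C–H: 7 × 417 = 2919
  H–Br: 1 × 371 = 371
  Σ(formed) = 4278 kJ
ΔH = Σ(broken) − Σ(formed) = 4256 − 4278 = −22 kJ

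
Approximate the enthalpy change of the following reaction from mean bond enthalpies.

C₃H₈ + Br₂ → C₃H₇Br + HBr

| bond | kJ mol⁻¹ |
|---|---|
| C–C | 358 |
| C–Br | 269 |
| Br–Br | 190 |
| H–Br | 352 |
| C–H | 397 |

ΔH ≈ −34 kJ

Bonds broken (reactants):
  Br–Br: 1 × 190 = 190
  C–C: 2 × 358 = 716
  C–H: 8 × 397 = 3176
  Σ(broken) = 4082 kJ
Bonds formed (products):
  C–Br: 1 × 269 = 269
  C–C: 2 × 358 = 716
  C–H: 7 × 397 = 2779
  H–Br: 1 × 352 = 352
  Σ(formed) = 4116 kJ
ΔH = Σ(broken) − Σ(formed) = 4082 − 4116 = −34 kJ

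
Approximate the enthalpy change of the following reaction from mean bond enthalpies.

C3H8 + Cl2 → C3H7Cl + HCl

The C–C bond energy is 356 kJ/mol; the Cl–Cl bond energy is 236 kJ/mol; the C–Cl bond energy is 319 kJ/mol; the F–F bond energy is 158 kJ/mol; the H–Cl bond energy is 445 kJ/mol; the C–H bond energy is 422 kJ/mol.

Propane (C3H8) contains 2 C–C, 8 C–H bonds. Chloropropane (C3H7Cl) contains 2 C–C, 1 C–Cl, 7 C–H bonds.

ΔH ≈ −106 kJ

Bonds broken (reactants):
  C–C: 2 × 356 = 712
  C–H: 8 × 422 = 3376
  Cl–Cl: 1 × 236 = 236
  Σ(broken) = 4324 kJ
Bonds formed (products):
  C–C: 2 × 356 = 712
  C–Cl: 1 × 319 = 319
  C–H: 7 × 422 = 2954
  H–Cl: 1 × 445 = 445
  Σ(formed) = 4430 kJ
ΔH = Σ(broken) − Σ(formed) = 4324 − 4430 = −106 kJ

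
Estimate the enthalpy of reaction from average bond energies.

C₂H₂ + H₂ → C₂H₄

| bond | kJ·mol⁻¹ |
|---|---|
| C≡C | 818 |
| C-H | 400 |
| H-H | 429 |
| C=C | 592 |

Bonds broken (reactants):
  C≡C: 1 × 818 = 818
  C-H: 2 × 400 = 800
  H-H: 1 × 429 = 429
  Σ(broken) = 2047 kJ
Bonds formed (products):
  C-H: 4 × 400 = 1600
  C=C: 1 × 592 = 592
  Σ(formed) = 2192 kJ
ΔH = Σ(broken) − Σ(formed) = 2047 − 2192 = −145 kJ

ΔH ≈ −145 kJ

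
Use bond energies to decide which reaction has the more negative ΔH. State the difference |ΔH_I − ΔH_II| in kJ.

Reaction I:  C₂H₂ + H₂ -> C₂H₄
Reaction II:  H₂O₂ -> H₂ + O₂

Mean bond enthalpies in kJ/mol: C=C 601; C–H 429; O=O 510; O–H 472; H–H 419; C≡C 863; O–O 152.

Reaction I, by 344 kJ

Reaction I:
  Bonds broken (reactants):
    C≡C: 1 × 863 = 863
    C–H: 2 × 429 = 858
    H–H: 1 × 419 = 419
    Σ(broken) = 2140 kJ
  Bonds formed (products):
    C–H: 4 × 429 = 1716
    C=C: 1 × 601 = 601
    Σ(formed) = 2317 kJ
  ΔH_I = 2140 − 2317 = −177 kJ
Reaction II:
  Bonds broken (reactants):
    O–H: 2 × 472 = 944
    O–O: 1 × 152 = 152
    Σ(broken) = 1096 kJ
  Bonds formed (products):
    H–H: 1 × 419 = 419
    O=O: 1 × 510 = 510
    Σ(formed) = 929 kJ
  ΔH_II = 1096 − 929 = +167 kJ
ΔH_I − ΔH_II = −344 kJ, so reaction I has the more negative ΔH; |ΔH_I − ΔH_II| = 344 kJ.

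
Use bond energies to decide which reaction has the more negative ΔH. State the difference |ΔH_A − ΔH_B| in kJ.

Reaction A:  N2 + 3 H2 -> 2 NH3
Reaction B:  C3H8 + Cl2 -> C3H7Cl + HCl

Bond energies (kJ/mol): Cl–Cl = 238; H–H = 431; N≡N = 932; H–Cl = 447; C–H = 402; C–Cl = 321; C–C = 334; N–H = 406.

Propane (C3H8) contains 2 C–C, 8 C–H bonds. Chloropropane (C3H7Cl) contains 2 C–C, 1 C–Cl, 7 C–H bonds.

Reaction A, by 83 kJ

Reaction A:
  Bonds broken (reactants):
    H–H: 3 × 431 = 1293
    N≡N: 1 × 932 = 932
    Σ(broken) = 2225 kJ
  Bonds formed (products):
    N–H: 6 × 406 = 2436
    Σ(formed) = 2436 kJ
  ΔH_A = 2225 − 2436 = −211 kJ
Reaction B:
  Bonds broken (reactants):
    C–C: 2 × 334 = 668
    C–H: 8 × 402 = 3216
    Cl–Cl: 1 × 238 = 238
    Σ(broken) = 4122 kJ
  Bonds formed (products):
    C–C: 2 × 334 = 668
    C–Cl: 1 × 321 = 321
    C–H: 7 × 402 = 2814
    H–Cl: 1 × 447 = 447
    Σ(formed) = 4250 kJ
  ΔH_B = 4122 − 4250 = −128 kJ
ΔH_A − ΔH_B = −83 kJ, so reaction A has the more negative ΔH; |ΔH_A − ΔH_B| = 83 kJ.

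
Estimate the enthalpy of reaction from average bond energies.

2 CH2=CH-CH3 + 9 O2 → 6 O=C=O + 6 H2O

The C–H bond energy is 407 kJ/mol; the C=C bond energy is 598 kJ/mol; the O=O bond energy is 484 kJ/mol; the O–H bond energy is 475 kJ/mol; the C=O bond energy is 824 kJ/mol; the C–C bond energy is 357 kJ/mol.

Bonds broken (reactants):
  C–C: 2 × 357 = 714
  C–H: 12 × 407 = 4884
  C=C: 2 × 598 = 1196
  O=O: 9 × 484 = 4356
  Σ(broken) = 11150 kJ
Bonds formed (products):
  C=O: 12 × 824 = 9888
  O–H: 12 × 475 = 5700
  Σ(formed) = 15588 kJ
ΔH = Σ(broken) − Σ(formed) = 11150 − 15588 = −4438 kJ

ΔH ≈ −4438 kJ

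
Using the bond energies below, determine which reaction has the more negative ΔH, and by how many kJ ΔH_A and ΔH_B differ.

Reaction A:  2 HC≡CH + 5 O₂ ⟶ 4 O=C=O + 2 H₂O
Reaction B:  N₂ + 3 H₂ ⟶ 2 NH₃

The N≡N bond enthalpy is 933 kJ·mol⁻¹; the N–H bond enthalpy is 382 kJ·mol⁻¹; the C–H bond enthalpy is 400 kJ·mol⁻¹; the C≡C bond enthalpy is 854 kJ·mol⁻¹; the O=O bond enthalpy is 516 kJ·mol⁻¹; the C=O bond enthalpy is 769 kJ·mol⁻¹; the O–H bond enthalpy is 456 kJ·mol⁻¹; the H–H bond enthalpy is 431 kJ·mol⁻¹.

Reaction A:
  Bonds broken (reactants):
    C≡C: 2 × 854 = 1708
    C–H: 4 × 400 = 1600
    O=O: 5 × 516 = 2580
    Σ(broken) = 5888 kJ
  Bonds formed (products):
    C=O: 8 × 769 = 6152
    O–H: 4 × 456 = 1824
    Σ(formed) = 7976 kJ
  ΔH_A = 5888 − 7976 = −2088 kJ
Reaction B:
  Bonds broken (reactants):
    H–H: 3 × 431 = 1293
    N≡N: 1 × 933 = 933
    Σ(broken) = 2226 kJ
  Bonds formed (products):
    N–H: 6 × 382 = 2292
    Σ(formed) = 2292 kJ
  ΔH_B = 2226 − 2292 = −66 kJ
ΔH_A − ΔH_B = −2022 kJ, so reaction A has the more negative ΔH; |ΔH_A − ΔH_B| = 2022 kJ.

Reaction A, by 2022 kJ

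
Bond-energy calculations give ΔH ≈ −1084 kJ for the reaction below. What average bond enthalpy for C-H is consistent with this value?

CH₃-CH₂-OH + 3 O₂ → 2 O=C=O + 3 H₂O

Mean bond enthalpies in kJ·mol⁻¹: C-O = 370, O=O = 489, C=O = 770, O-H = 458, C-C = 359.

D(C-H) ≈ 418 kJ/mol

Let D be the C-H bond energy.
Σ(broken) = 1×359 + 5×D + 1×370 + 1×458 + 3×489 = 2654 + 5D
Σ(formed) = 4×770 + 6×458 = 5828
ΔH = Σ(broken) − Σ(formed) = (2654 + 5D) − (5828) = −3174 + 5D
Setting this equal to −1084 kJ gives 5D = 2090, so D = 418 kJ/mol.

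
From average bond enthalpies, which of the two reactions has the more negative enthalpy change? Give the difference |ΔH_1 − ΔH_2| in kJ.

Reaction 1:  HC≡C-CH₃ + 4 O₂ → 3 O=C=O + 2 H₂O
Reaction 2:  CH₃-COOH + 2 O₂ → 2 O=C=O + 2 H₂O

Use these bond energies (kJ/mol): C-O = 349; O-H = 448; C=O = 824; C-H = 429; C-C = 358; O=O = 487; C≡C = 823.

Reaction 1, by 1043 kJ

Reaction 1:
  Bonds broken (reactants):
    C≡C: 1 × 823 = 823
    C-C: 1 × 358 = 358
    C-H: 4 × 429 = 1716
    O=O: 4 × 487 = 1948
    Σ(broken) = 4845 kJ
  Bonds formed (products):
    C=O: 6 × 824 = 4944
    O-H: 4 × 448 = 1792
    Σ(formed) = 6736 kJ
  ΔH_1 = 4845 − 6736 = −1891 kJ
Reaction 2:
  Bonds broken (reactants):
    C-C: 1 × 358 = 358
    C-H: 3 × 429 = 1287
    C-O: 1 × 349 = 349
    C=O: 1 × 824 = 824
    O-H: 1 × 448 = 448
    O=O: 2 × 487 = 974
    Σ(broken) = 4240 kJ
  Bonds formed (products):
    C=O: 4 × 824 = 3296
    O-H: 4 × 448 = 1792
    Σ(formed) = 5088 kJ
  ΔH_2 = 4240 − 5088 = −848 kJ
ΔH_1 − ΔH_2 = −1043 kJ, so reaction 1 has the more negative ΔH; |ΔH_1 − ΔH_2| = 1043 kJ.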